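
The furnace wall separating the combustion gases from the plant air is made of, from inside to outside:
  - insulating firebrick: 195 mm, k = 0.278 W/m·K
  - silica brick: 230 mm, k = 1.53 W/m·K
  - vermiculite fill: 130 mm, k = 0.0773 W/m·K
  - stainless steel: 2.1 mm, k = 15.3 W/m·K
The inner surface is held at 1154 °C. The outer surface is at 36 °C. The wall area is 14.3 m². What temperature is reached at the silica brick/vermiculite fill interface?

Model the wall as resistances in series:
R_insulating firebrick = L/(kA) = 0.195/(0.278×14.3) = 0.04905 K/W
R_silica brick = L/(kA) = 0.23/(1.53×14.3) = 0.01051 K/W
R_vermiculite fill = L/(kA) = 0.13/(0.0773×14.3) = 0.1176 K/W
R_stainless steel = L/(kA) = 0.0021/(15.3×14.3) = 9.598×10^-6 K/W
R_total = 0.1772 K/W;  Q = ΔT/R_total = 1118/0.1772 = 6310 W
T_interface = T_inner − Q·ΣR(inner→interface) = 1154 − 6310×0.05956

T ≈ 778 °C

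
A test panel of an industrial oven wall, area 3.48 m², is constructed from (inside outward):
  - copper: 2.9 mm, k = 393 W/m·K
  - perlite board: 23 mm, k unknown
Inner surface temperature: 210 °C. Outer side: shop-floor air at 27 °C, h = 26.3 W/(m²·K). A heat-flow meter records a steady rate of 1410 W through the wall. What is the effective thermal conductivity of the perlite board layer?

Model the wall as resistances in series:
R_copper = L/(kA) = 0.0029/(393×3.48) = 2.12×10^-6 K/W
R_outer film = 1/(h_o·A) = 1/(26.3×3.48) = 0.01093 K/W
Sum of known resistances R_other = 0.01093 K/W
Total R = ΔT/Q = 183/1410 = 0.1298 K/W
R_perlite board = R_total − R_other = 0.1189 K/W
k = L/(R·A) = 0.023/(0.1189×3.48)

k ≈ 0.0556 W/(m·K)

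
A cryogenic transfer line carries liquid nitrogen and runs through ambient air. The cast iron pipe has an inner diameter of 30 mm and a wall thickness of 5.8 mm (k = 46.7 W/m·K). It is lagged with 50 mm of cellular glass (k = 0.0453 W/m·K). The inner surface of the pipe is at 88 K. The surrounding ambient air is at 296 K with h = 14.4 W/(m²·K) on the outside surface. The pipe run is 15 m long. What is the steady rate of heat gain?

Cylindrical conduction, so R = ln(r₂/r₁)/(2πkL) per layer, in series:
R_cast iron pipe wall = ln(20.8/15)/(2π×46.7×15) = 7.427×10^-5 K/W
R_cellular glass = ln(70.8/20.8)/(2π×0.0453×15) = 0.2869 K/W
R_outer film = 1/(h_o·2πr_oL) = 1/(14.4×2π×0.0708×15) = 0.01041 K/W
R_total = 0.2974 K/W
Q = ΔT/R_total = 208/0.2974

Q ≈ 699 W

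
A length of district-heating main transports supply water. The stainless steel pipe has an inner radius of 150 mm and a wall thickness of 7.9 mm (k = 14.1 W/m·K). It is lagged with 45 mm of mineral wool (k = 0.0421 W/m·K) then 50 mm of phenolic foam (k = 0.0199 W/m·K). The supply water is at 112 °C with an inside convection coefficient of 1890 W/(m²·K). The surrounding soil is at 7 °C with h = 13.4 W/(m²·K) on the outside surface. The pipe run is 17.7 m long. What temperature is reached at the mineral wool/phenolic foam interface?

Per-layer cylindrical resistances, series-summed:
R_inner film = 1/(h_i·2πr₁L) = 1/(1890×2π×0.15×17.7) = 3.172×10^-5 K/W
R_stainless steel pipe wall = ln(157.9/150)/(2π×14.1×17.7) = 3.273×10^-5 K/W
R_mineral wool = ln(202.9/157.9)/(2π×0.0421×17.7) = 0.05356 K/W
R_phenolic foam = ln(252.9/202.9)/(2π×0.0199×17.7) = 0.09953 K/W
R_outer film = 1/(h_o·2πr_oL) = 1/(13.4×2π×0.2529×17.7) = 0.002653 K/W
R_total = 0.1558 K/W
Q = ΔT/R_total = 105/0.1558
Q = 674 W
T_interface = T_inner − Q·ΣR(inner→interface) = 112 − 674×0.05362

T ≈ 75.9 °C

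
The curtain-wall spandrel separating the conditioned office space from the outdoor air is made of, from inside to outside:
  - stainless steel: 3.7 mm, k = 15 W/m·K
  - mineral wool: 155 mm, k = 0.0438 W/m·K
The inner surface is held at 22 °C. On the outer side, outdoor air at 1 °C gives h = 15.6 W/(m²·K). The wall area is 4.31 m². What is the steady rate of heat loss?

Q ≈ 25.1 W

Thermal resistances in series:
R_stainless steel = L/(kA) = 0.0037/(15×4.31) = 5.723×10^-5 K/W
R_mineral wool = L/(kA) = 0.155/(0.0438×4.31) = 0.8211 K/W
R_outer film = 1/(h_o·A) = 1/(15.6×4.31) = 0.01487 K/W
R_total = 0.836 K/W
Q = ΔT / R_total = 21 / 0.836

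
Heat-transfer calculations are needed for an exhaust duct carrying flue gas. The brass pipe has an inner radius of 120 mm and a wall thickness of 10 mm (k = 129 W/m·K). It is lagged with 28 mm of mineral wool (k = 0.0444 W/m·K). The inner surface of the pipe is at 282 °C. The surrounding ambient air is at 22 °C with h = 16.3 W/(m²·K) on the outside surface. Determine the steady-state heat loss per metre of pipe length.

For a radial system each layer contributes R = ln(r_out/r_in)/(2πkL); films add R = 1/(hA).
R_brass pipe wall = ln(130/120)/(2π×129×1) = 9.875×10^-5 K/W
R_mineral wool = ln(158/130)/(2π×0.0444×1) = 0.6992 K/W
R_outer film = 1/(h_o·2πr_oL) = 1/(16.3×2π×0.158×1) = 0.0618 K/W
R_total = 0.7611 K/W
Q = ΔT/R_total = 260/0.7611

q′ ≈ 342 W/m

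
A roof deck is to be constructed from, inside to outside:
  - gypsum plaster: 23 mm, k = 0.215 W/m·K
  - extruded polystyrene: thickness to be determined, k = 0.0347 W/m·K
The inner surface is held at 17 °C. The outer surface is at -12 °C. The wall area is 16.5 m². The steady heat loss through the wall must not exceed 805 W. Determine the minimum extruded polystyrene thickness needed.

L ≈ 16.9 mm

Using the resistance-network approach (series):
R_gypsum plaster = L/(kA) = 0.023/(0.215×16.5) = 0.006483 K/W
Sum of the known resistances R_other = 0.006483 K/W
Required total resistance R_tot = ΔT/Q_allow = 29/805 = 0.03602 K/W
R_extruded polystyrene = R_tot − R_other = 0.02954 K/W
L = R·k·A = 0.02954×0.0347×16.5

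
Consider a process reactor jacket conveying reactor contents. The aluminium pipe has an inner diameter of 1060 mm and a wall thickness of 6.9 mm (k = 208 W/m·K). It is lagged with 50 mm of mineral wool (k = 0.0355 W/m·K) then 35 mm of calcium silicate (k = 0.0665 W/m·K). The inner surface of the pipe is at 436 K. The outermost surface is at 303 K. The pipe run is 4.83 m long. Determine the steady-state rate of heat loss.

Q ≈ 1190 W

Radial resistances (cylindrical: R_cond = ln(r_o/r_i)/(2πkL), R_conv = 1/(h·2πrL)):
R_aluminium pipe wall = ln(536.9/530)/(2π×208×4.83) = 2.049×10^-6 K/W
R_mineral wool = ln(586.9/536.9)/(2π×0.0355×4.83) = 0.08265 K/W
R_calcium silicate = ln(621.9/586.9)/(2π×0.0665×4.83) = 0.0287 K/W
R_total = 0.1114 K/W
Q = ΔT/R_total = 133/0.1114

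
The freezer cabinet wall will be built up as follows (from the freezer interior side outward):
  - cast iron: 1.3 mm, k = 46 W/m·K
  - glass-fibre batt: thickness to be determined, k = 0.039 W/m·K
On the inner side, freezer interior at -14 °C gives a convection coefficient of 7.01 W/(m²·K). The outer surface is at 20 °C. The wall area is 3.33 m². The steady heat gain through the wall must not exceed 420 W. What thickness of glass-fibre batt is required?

Thermal resistances in series:
R_inner film = 1/(h_i·A) = 1/(7.01×3.33) = 0.04284 K/W
R_cast iron = L/(kA) = 0.0013/(46×3.33) = 8.487×10^-6 K/W
Sum of the known resistances R_other = 0.04285 K/W
Required total resistance R_tot = ΔT/Q_allow = 34/420 = 0.08095 K/W
R_glass-fibre batt = R_tot − R_other = 0.03811 K/W
L = R·k·A = 0.03811×0.039×3.33

L ≈ 4.95 mm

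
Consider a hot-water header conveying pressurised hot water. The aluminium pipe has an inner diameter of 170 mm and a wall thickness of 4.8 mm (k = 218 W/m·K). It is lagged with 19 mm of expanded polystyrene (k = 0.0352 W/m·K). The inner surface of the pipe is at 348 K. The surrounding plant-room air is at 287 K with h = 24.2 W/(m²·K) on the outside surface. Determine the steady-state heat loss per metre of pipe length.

Per-layer cylindrical resistances, series-summed:
R_aluminium pipe wall = ln(89.8/85)/(2π×218×1) = 4.011×10^-5 K/W
R_expanded polystyrene = ln(108.8/89.8)/(2π×0.0352×1) = 0.8678 K/W
R_outer film = 1/(h_o·2πr_oL) = 1/(24.2×2π×0.1088×1) = 0.06045 K/W
R_total = 0.9283 K/W
Q = ΔT/R_total = 61/0.9283

q′ ≈ 65.7 W/m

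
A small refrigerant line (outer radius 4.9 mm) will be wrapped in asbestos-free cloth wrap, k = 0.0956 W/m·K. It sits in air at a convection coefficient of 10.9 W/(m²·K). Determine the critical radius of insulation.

For a cylinder r_cr = k/h = 0.0956/10.9
r_cr = 8.77 mm; since the bare radius (4.9 mm) is below r_cr, adding a thin layer of insulation will *increase* heat loss.

r_cr ≈ 8.77 mm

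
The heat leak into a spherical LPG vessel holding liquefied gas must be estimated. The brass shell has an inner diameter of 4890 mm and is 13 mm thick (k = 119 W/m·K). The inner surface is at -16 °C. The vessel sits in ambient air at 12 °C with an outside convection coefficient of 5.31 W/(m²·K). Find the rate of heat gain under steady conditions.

Spherical conduction: R = (1/r_in − 1/r_out)/(4πk) per layer; series-sum.
R_brass shell = (1/2.445 − 1/2.458)/(4π×119) = 1.447×10^-6 K/W
R_outer film = 1/(h·4πr_o²) = 1/(5.31×4π×2.458²) = 0.00248 K/W
R_total = 0.002482 K/W
Q = ΔT/R_total = 28/0.002482

Q ≈ 11300 W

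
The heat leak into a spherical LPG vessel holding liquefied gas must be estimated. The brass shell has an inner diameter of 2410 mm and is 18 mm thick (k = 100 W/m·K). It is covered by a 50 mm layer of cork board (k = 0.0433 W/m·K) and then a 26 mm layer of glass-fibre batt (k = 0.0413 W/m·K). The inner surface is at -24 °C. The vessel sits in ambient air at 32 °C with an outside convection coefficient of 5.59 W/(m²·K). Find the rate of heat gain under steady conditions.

For a spherical shell R = (1/r₁ − 1/r₂)/(4πk); film R = 1/(h·4πr²). In series:
R_brass shell = (1/1.205 − 1/1.223)/(4π×100) = 9.72×10^-6 K/W
R_cork board = (1/1.223 − 1/1.273)/(4π×0.0433) = 0.05902 K/W
R_glass-fibre batt = (1/1.273 − 1/1.299)/(4π×0.0413) = 0.0303 K/W
R_outer film = 1/(h·4πr_o²) = 1/(5.59×4π×1.299²) = 0.008436 K/W
R_total = 0.09776 K/W
Q = ΔT/R_total = 56/0.09776

Q ≈ 573 W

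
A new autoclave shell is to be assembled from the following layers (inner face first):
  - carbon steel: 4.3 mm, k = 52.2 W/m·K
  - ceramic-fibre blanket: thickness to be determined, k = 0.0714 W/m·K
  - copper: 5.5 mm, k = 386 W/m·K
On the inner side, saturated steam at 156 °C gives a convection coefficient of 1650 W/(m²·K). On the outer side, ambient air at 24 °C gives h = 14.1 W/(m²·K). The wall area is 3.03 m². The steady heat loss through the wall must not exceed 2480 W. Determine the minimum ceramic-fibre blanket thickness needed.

Thermal resistances in series:
R_inner film = 1/(h_i·A) = 1/(1650×3.03) = 2×10^-4 K/W
R_carbon steel = L/(kA) = 0.0043/(52.2×3.03) = 2.719×10^-5 K/W
R_copper = L/(kA) = 0.0055/(386×3.03) = 4.703×10^-6 K/W
R_outer film = 1/(h_o·A) = 1/(14.1×3.03) = 0.02341 K/W
Sum of the known resistances R_other = 0.02364 K/W
Required total resistance R_tot = ΔT/Q_allow = 132/2480 = 0.05323 K/W
R_ceramic-fibre blanket = R_tot − R_other = 0.02959 K/W
L = R·k·A = 0.02959×0.0714×3.03

L ≈ 6.4 mm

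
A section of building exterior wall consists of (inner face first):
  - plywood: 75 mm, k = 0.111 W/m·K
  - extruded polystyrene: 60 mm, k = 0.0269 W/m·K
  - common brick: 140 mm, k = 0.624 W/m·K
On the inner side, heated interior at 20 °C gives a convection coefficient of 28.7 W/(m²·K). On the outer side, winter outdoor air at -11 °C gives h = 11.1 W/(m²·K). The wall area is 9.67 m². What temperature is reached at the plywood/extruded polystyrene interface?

T ≈ 13.2 °C

Using the resistance-network approach (series):
R_inner film = 1/(h_i·A) = 1/(28.7×9.67) = 0.003603 K/W
R_plywood = L/(kA) = 0.075/(0.111×9.67) = 0.06987 K/W
R_extruded polystyrene = L/(kA) = 0.06/(0.0269×9.67) = 0.2307 K/W
R_common brick = L/(kA) = 0.14/(0.624×9.67) = 0.0232 K/W
R_outer film = 1/(h_o·A) = 1/(11.1×9.67) = 0.009316 K/W
R_total = 0.3367 K/W;  Q = ΔT/R_total = 31/0.3367 = 92.08 W
T_interface = T_inner − Q·ΣR(inner→interface) = 20 − 92.1×0.07348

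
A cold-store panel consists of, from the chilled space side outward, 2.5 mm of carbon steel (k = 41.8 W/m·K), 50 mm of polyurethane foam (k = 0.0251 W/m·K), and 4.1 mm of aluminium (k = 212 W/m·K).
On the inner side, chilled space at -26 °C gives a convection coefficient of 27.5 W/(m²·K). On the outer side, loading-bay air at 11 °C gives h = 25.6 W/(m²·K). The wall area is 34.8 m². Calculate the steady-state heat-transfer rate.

Q ≈ 623 W

Model the wall as resistances in series:
R_inner film = 1/(h_i·A) = 1/(27.5×34.8) = 0.001045 K/W
R_carbon steel = L/(kA) = 0.0025/(41.8×34.8) = 1.719×10^-6 K/W
R_polyurethane foam = L/(kA) = 0.05/(0.0251×34.8) = 0.05724 K/W
R_aluminium = L/(kA) = 0.0041/(212×34.8) = 5.557×10^-7 K/W
R_outer film = 1/(h_o·A) = 1/(25.6×34.8) = 0.001122 K/W
R_total = 0.05941 K/W
Q = ΔT / R_total = 37 / 0.05941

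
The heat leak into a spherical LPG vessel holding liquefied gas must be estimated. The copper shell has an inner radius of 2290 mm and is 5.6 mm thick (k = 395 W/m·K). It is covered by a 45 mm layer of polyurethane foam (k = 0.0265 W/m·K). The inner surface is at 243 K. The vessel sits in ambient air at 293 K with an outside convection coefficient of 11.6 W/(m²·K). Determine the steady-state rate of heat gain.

Spherical conduction: R = (1/r_in − 1/r_out)/(4πk) per layer; series-sum.
R_copper shell = (1/2.29 − 1/2.2956)/(4π×395) = 2.146×10^-7 K/W
R_polyurethane foam = (1/2.2956 − 1/2.3406)/(4π×0.0265) = 0.02515 K/W
R_outer film = 1/(h·4πr_o²) = 1/(11.6×4π×2.3406²) = 0.001252 K/W
R_total = 0.0264 K/W
Q = ΔT/R_total = 50/0.0264

Q ≈ 1890 W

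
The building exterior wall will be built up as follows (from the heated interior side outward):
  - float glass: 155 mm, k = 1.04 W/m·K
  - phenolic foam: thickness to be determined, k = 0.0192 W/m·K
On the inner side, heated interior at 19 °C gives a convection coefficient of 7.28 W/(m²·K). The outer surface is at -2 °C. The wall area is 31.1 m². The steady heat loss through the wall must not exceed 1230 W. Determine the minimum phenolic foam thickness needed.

L ≈ 4.7 mm

Thermal resistances in series:
R_inner film = 1/(h_i·A) = 1/(7.28×31.1) = 0.004417 K/W
R_float glass = L/(kA) = 0.155/(1.04×31.1) = 0.004792 K/W
Sum of the known resistances R_other = 0.009209 K/W
Required total resistance R_tot = ΔT/Q_allow = 21/1230 = 0.01707 K/W
R_phenolic foam = R_tot − R_other = 0.007864 K/W
L = R·k·A = 0.007864×0.0192×31.1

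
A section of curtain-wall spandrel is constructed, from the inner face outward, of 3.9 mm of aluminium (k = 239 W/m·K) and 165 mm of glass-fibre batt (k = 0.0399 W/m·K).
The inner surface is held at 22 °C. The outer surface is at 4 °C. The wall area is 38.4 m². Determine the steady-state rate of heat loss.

Q ≈ 167 W

Thermal resistances in series:
R_aluminium = L/(kA) = 0.0039/(239×38.4) = 4.249×10^-7 K/W
R_glass-fibre batt = L/(kA) = 0.165/(0.0399×38.4) = 0.1077 K/W
R_total = 0.1077 K/W
Q = ΔT / R_total = 18 / 0.1077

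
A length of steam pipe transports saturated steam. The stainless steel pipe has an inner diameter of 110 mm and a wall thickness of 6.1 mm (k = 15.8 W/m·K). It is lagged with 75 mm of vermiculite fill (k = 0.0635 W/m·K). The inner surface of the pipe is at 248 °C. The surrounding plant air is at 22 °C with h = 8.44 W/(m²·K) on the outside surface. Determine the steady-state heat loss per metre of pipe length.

For a radial system each layer contributes R = ln(r_out/r_in)/(2πkL); films add R = 1/(hA).
R_stainless steel pipe wall = ln(61.1/55)/(2π×15.8×1) = 0.001059 K/W
R_vermiculite fill = ln(136.1/61.1)/(2π×0.0635×1) = 2.007 K/W
R_outer film = 1/(h_o·2πr_oL) = 1/(8.44×2π×0.1361×1) = 0.1386 K/W
R_total = 2.147 K/W
Q = ΔT/R_total = 226/2.147

q′ ≈ 105 W/m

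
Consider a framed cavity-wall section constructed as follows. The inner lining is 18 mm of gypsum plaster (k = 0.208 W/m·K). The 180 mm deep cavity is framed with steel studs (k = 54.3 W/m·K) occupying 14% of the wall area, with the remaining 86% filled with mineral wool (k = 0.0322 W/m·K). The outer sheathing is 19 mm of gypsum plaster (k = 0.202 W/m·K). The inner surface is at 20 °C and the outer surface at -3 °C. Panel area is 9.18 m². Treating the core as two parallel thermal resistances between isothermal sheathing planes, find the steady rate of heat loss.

Sheathing layers in series; stud and cavity paths in parallel between them.
R_inner = 0.018/(0.208×9.18) = 0.009427 K/W
R_stud  = 0.18/(54.3×0.14×9.18) = 0.002579 K/W
R_cav   = 0.18/(0.0322×0.86×9.18) = 0.7081 K/W
1/R_core = 1/R_stud + 1/R_cav → R_core = 0.00257 K/W
R_outer = 0.019/(0.202×9.18) = 0.01025 K/W
R_total = 0.02224 K/W
Q = ΔT/R_total = 23/0.02224

Q ≈ 1030 W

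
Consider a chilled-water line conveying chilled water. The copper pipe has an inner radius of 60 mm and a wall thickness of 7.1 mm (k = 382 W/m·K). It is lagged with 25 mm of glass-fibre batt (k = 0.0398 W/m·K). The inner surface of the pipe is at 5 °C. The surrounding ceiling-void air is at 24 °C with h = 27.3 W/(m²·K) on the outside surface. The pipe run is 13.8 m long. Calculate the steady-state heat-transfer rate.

Q ≈ 197 W

Per-layer cylindrical resistances, series-summed:
R_copper pipe wall = ln(67.1/60)/(2π×382×13.8) = 3.377×10^-6 K/W
R_glass-fibre batt = ln(92.1/67.1)/(2π×0.0398×13.8) = 0.09177 K/W
R_outer film = 1/(h_o·2πr_oL) = 1/(27.3×2π×0.0921×13.8) = 0.004587 K/W
R_total = 0.09636 K/W
Q = ΔT/R_total = 19/0.09636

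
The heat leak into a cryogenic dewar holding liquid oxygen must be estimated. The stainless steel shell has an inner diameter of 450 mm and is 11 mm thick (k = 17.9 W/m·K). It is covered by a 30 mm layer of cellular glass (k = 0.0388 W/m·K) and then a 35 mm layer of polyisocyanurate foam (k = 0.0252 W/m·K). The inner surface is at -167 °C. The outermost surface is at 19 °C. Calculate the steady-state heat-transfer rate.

Q ≈ 78.8 W

Radial (spherical) resistances in series:
R_stainless steel shell = (1/0.225 − 1/0.236)/(4π×17.9) = 9.209×10^-4 K/W
R_cellular glass = (1/0.236 − 1/0.266)/(4π×0.0388) = 0.9801 K/W
R_polyisocyanurate foam = (1/0.266 − 1/0.301)/(4π×0.0252) = 1.38 K/W
R_total = 2.361 K/W
Q = ΔT/R_total = 186/2.361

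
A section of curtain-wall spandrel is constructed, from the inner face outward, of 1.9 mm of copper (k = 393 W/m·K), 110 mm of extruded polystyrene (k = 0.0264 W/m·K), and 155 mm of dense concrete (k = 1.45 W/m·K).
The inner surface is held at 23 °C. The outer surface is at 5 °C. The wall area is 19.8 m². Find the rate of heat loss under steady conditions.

Series thermal resistances:
R_copper = L/(kA) = 0.0019/(393×19.8) = 2.442×10^-7 K/W
R_extruded polystyrene = L/(kA) = 0.11/(0.0264×19.8) = 0.2104 K/W
R_dense concrete = L/(kA) = 0.155/(1.45×19.8) = 0.005399 K/W
R_total = 0.2158 K/W
Q = ΔT / R_total = 18 / 0.2158

Q ≈ 83.4 W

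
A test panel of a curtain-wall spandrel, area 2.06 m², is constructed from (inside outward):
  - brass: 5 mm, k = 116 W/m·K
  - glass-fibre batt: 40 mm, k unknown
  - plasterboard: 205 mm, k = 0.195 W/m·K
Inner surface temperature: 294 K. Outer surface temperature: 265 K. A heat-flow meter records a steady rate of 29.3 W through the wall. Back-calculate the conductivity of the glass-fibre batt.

k ≈ 0.0405 W/(m·K)

Using the resistance-network approach (series):
R_brass = L/(kA) = 0.005/(116×2.06) = 2.092×10^-5 K/W
R_plasterboard = L/(kA) = 0.205/(0.195×2.06) = 0.5103 K/W
Sum of known resistances R_other = 0.5104 K/W
Total R = ΔT/Q = 29/29.3 = 0.9898 K/W
R_glass-fibre batt = R_total − R_other = 0.4794 K/W
k = L/(R·A) = 0.04/(0.4794×2.06)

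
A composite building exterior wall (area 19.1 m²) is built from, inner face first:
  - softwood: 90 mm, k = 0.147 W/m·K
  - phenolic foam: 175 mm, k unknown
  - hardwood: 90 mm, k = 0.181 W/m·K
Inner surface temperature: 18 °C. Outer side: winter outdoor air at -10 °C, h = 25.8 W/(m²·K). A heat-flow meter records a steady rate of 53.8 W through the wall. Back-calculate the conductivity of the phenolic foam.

Thermal resistances in series:
R_softwood = L/(kA) = 0.09/(0.147×19.1) = 0.03205 K/W
R_hardwood = L/(kA) = 0.09/(0.181×19.1) = 0.02603 K/W
R_outer film = 1/(h_o·A) = 1/(25.8×19.1) = 0.002029 K/W
Sum of known resistances R_other = 0.06012 K/W
Total R = ΔT/Q = 28/53.8 = 0.5204 K/W
R_phenolic foam = R_total − R_other = 0.4603 K/W
k = L/(R·A) = 0.175/(0.4603×19.1)

k ≈ 0.0199 W/(m·K)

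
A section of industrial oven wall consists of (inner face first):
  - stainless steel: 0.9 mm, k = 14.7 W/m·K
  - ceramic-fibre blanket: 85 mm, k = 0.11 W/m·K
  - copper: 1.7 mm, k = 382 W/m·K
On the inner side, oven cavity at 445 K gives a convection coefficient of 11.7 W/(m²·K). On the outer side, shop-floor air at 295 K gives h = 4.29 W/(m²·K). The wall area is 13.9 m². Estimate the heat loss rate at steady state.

Q ≈ 1910 W

Thermal resistances in series:
R_inner film = 1/(h_i·A) = 1/(11.7×13.9) = 0.006149 K/W
R_stainless steel = L/(kA) = 0.0009/(14.7×13.9) = 4.405×10^-6 K/W
R_ceramic-fibre blanket = L/(kA) = 0.085/(0.11×13.9) = 0.05559 K/W
R_copper = L/(kA) = 0.0017/(382×13.9) = 3.202×10^-7 K/W
R_outer film = 1/(h_o·A) = 1/(4.29×13.9) = 0.01677 K/W
R_total = 0.07852 K/W
Q = ΔT / R_total = 150 / 0.07852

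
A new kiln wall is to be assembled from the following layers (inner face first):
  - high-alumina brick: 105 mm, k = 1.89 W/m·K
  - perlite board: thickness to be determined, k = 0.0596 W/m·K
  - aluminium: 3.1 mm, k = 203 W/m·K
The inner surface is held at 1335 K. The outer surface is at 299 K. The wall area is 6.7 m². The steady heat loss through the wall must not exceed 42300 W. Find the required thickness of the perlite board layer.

Treating each layer as a thermal resistance in series:
R_high-alumina brick = L/(kA) = 0.105/(1.89×6.7) = 0.008292 K/W
R_aluminium = L/(kA) = 0.0031/(203×6.7) = 2.279×10^-6 K/W
Sum of the known resistances R_other = 0.008294 K/W
Required total resistance R_tot = ΔT/Q_allow = 1036/42300 = 0.02449 K/W
R_perlite board = R_tot − R_other = 0.0162 K/W
L = R·k·A = 0.0162×0.0596×6.7

L ≈ 6.47 mm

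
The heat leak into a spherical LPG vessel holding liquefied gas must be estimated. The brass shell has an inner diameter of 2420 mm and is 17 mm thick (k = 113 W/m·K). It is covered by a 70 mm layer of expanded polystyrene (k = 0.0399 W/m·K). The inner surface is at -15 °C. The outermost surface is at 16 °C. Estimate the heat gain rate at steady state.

For a spherical shell R = (1/r₁ − 1/r₂)/(4πk); film R = 1/(h·4πr²). In series:
R_brass shell = (1/1.21 − 1/1.227)/(4π×113) = 8.064×10^-6 K/W
R_expanded polystyrene = (1/1.227 − 1/1.297)/(4π×0.0399) = 0.08773 K/W
R_total = 0.08773 K/W
Q = ΔT/R_total = 31/0.08773

Q ≈ 353 W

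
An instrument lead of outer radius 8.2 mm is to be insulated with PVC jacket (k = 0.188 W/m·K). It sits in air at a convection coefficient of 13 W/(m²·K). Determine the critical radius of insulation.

For a cylinder r_cr = k/h = 0.188/13
r_cr = 14.5 mm; since the bare radius (8.2 mm) is below r_cr, adding a thin layer of insulation will *increase* heat loss.

r_cr ≈ 14.5 mm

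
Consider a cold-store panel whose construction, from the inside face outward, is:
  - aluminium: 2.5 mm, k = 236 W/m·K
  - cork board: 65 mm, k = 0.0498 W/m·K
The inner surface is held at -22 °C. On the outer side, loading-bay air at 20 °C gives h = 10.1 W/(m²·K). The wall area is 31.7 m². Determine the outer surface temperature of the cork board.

T ≈ 17 °C

Treating each layer as a thermal resistance in series:
R_aluminium = L/(kA) = 0.0025/(236×31.7) = 3.342×10^-7 K/W
R_cork board = L/(kA) = 0.065/(0.0498×31.7) = 0.04117 K/W
R_outer film = 1/(h_o·A) = 1/(10.1×31.7) = 0.003123 K/W
R_total = 0.0443 K/W;  Q = ΔT/R_total = 42/0.0443 = 948.1 W
T_interface = T_inner + Q·ΣR(inner→interface) = -22 + 948×0.04117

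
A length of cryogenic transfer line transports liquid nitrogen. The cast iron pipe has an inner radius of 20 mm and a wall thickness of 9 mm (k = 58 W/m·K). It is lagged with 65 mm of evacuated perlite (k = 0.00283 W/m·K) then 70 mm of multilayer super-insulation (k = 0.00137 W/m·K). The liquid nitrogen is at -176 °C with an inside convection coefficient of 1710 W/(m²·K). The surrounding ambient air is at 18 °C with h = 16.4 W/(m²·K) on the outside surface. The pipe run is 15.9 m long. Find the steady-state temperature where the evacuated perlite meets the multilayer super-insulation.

For a radial system each layer contributes R = ln(r_out/r_in)/(2πkL); films add R = 1/(hA).
R_inner film = 1/(h_i·2πr₁L) = 1/(1710×2π×0.02×15.9) = 2.927×10^-4 K/W
R_cast iron pipe wall = ln(29/20)/(2π×58×15.9) = 6.413×10^-5 K/W
R_evacuated perlite = ln(94/29)/(2π×0.00283×15.9) = 4.16 K/W
R_multilayer super-insulation = ln(164/94)/(2π×0.00137×15.9) = 4.067 K/W
R_outer film = 1/(h_o·2πr_oL) = 1/(16.4×2π×0.164×15.9) = 0.003722 K/W
R_total = 8.23 K/W
Q = ΔT/R_total = 194/8.23
Q = 23.6 W
T_interface = T_inner + Q·ΣR(inner→interface) = -176 + 23.6×4.16

T ≈ -77.9 °C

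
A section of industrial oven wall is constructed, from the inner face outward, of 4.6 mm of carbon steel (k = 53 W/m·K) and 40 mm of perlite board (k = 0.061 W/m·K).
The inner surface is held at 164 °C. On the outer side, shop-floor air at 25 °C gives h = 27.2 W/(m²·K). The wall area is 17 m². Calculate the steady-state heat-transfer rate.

Treating each layer as a thermal resistance in series:
R_carbon steel = L/(kA) = 0.0046/(53×17) = 5.105×10^-6 K/W
R_perlite board = L/(kA) = 0.04/(0.061×17) = 0.03857 K/W
R_outer film = 1/(h_o·A) = 1/(27.2×17) = 0.002163 K/W
R_total = 0.04074 K/W
Q = ΔT / R_total = 139 / 0.04074

Q ≈ 3410 W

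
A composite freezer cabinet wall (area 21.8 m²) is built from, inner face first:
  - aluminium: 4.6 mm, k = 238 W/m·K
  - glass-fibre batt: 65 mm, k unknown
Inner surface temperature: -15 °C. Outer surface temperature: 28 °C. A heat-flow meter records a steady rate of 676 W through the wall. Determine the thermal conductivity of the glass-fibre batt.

k ≈ 0.0469 W/(m·K)

Using the resistance-network approach (series):
R_aluminium = L/(kA) = 0.0046/(238×21.8) = 8.866×10^-7 K/W
Sum of known resistances R_other = 8.866×10^-7 K/W
Total R = ΔT/Q = 43/676 = 0.06361 K/W
R_glass-fibre batt = R_total − R_other = 0.06361 K/W
k = L/(R·A) = 0.065/(0.06361×21.8)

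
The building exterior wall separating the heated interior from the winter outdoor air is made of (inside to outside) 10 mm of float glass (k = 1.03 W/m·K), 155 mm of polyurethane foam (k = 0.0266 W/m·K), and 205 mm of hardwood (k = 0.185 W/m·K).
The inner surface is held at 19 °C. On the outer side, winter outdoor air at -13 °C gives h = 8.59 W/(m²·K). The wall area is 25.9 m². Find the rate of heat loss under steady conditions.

Q ≈ 117 W

Thermal resistances in series:
R_float glass = L/(kA) = 0.01/(1.03×25.9) = 3.749×10^-4 K/W
R_polyurethane foam = L/(kA) = 0.155/(0.0266×25.9) = 0.225 K/W
R_hardwood = L/(kA) = 0.205/(0.185×25.9) = 0.04278 K/W
R_outer film = 1/(h_o·A) = 1/(8.59×25.9) = 0.004495 K/W
R_total = 0.2726 K/W
Q = ΔT / R_total = 32 / 0.2726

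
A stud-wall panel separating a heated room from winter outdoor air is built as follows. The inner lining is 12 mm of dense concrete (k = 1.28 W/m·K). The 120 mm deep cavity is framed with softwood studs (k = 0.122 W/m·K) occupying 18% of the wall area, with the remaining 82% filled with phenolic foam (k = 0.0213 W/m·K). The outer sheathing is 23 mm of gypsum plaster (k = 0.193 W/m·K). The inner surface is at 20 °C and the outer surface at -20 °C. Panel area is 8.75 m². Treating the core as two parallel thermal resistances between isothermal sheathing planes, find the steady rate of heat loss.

Sheathing layers in series; stud and cavity paths in parallel between them.
R_inner = 0.012/(1.28×8.75) = 0.001071 K/W
R_stud  = 0.12/(0.122×0.18×8.75) = 0.6245 K/W
R_cav   = 0.12/(0.0213×0.82×8.75) = 0.7852 K/W
1/R_core = 1/R_stud + 1/R_cav → R_core = 0.3478 K/W
R_outer = 0.023/(0.193×8.75) = 0.01362 K/W
R_total = 0.3625 K/W
Q = ΔT/R_total = 40/0.3625

Q ≈ 110 W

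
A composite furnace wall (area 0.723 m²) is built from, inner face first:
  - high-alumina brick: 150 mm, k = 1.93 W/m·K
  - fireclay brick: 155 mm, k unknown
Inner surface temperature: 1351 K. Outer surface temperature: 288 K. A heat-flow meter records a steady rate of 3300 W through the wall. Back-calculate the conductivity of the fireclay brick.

Using the resistance-network approach (series):
R_high-alumina brick = L/(kA) = 0.15/(1.93×0.723) = 0.1075 K/W
Sum of known resistances R_other = 0.1075 K/W
Total R = ΔT/Q = 1063/3300 = 0.3221 K/W
R_fireclay brick = R_total − R_other = 0.2146 K/W
k = L/(R·A) = 0.155/(0.2146×0.723)

k ≈ 0.999 W/(m·K)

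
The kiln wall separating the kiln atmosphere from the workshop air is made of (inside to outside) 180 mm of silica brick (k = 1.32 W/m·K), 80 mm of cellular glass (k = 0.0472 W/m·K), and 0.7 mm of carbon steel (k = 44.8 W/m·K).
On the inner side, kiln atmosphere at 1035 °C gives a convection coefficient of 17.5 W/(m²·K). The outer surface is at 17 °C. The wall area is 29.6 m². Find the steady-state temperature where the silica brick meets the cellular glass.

T ≈ 931 °C

Using the resistance-network approach (series):
R_inner film = 1/(h_i·A) = 1/(17.5×29.6) = 0.001931 K/W
R_silica brick = L/(kA) = 0.18/(1.32×29.6) = 0.004607 K/W
R_cellular glass = L/(kA) = 0.08/(0.0472×29.6) = 0.05726 K/W
R_carbon steel = L/(kA) = 0.0007/(44.8×29.6) = 5.279×10^-7 K/W
R_total = 0.0638 K/W;  Q = ΔT/R_total = 1018/0.0638 = 15960 W
T_interface = T_inner − Q·ΣR(inner→interface) = 1035 − 16000×0.006537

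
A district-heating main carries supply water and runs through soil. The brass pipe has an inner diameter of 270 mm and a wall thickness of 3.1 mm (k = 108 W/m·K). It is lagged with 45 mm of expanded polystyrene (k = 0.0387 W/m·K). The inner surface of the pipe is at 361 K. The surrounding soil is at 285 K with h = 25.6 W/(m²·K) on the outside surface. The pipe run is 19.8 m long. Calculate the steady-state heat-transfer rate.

For a radial system each layer contributes R = ln(r_out/r_in)/(2πkL); films add R = 1/(hA).
R_brass pipe wall = ln(138.1/135)/(2π×108×19.8) = 1.69×10^-6 K/W
R_expanded polystyrene = ln(183.1/138.1)/(2π×0.0387×19.8) = 0.05858 K/W
R_outer film = 1/(h_o·2πr_oL) = 1/(25.6×2π×0.1831×19.8) = 0.001715 K/W
R_total = 0.0603 K/W
Q = ΔT/R_total = 76/0.0603

Q ≈ 1260 W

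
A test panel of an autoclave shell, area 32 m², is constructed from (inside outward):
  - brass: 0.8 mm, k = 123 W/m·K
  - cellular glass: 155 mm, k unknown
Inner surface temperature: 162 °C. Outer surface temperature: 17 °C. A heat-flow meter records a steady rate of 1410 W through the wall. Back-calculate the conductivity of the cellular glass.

Series thermal resistances:
R_brass = L/(kA) = 0.0008/(123×32) = 2.033×10^-7 K/W
Sum of known resistances R_other = 2.033×10^-7 K/W
Total R = ΔT/Q = 145/1410 = 0.1028 K/W
R_cellular glass = R_total − R_other = 0.1028 K/W
k = L/(R·A) = 0.155/(0.1028×32)

k ≈ 0.0471 W/(m·K)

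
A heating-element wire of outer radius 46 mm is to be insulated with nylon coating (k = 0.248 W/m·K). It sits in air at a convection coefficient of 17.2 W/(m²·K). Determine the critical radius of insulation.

For a cylinder r_cr = k/h = 0.248/17.2
r_cr = 14.4 mm; since the bare radius (46 mm) is above r_cr, any added insulation will reduce heat loss.

r_cr ≈ 14.4 mm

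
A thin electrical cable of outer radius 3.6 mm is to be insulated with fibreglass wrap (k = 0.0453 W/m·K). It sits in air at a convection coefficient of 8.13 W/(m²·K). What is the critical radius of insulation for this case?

r_cr ≈ 5.57 mm

For a cylinder r_cr = k/h = 0.0453/8.13
r_cr = 5.57 mm; since the bare radius (3.6 mm) is below r_cr, adding a thin layer of insulation will *increase* heat loss.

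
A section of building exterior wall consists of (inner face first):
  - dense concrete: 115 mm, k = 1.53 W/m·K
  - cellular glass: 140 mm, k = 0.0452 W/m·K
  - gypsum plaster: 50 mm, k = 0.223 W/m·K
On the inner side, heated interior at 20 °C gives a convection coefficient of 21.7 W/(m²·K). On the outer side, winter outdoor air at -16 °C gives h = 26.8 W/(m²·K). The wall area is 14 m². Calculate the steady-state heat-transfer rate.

Using the resistance-network approach (series):
R_inner film = 1/(h_i·A) = 1/(21.7×14) = 0.003292 K/W
R_dense concrete = L/(kA) = 0.115/(1.53×14) = 0.005369 K/W
R_cellular glass = L/(kA) = 0.14/(0.0452×14) = 0.2212 K/W
R_gypsum plaster = L/(kA) = 0.05/(0.223×14) = 0.01602 K/W
R_outer film = 1/(h_o·A) = 1/(26.8×14) = 0.002665 K/W
R_total = 0.2486 K/W
Q = ΔT / R_total = 36 / 0.2486

Q ≈ 145 W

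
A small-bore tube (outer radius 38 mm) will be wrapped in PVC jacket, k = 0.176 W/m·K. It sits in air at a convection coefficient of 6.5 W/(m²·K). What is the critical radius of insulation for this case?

r_cr ≈ 27.1 mm

For a cylinder r_cr = k/h = 0.176/6.5
r_cr = 27.1 mm; since the bare radius (38 mm) is above r_cr, any added insulation will reduce heat loss.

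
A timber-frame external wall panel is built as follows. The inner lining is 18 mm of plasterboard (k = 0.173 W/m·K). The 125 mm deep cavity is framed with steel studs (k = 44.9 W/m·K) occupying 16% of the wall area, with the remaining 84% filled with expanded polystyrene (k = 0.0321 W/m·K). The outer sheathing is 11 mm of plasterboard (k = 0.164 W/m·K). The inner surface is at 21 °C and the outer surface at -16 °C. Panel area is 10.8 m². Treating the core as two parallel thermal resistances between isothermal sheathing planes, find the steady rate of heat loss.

Sheathing layers in series; stud and cavity paths in parallel between them.
R_inner = 0.018/(0.173×10.8) = 0.009634 K/W
R_stud  = 0.125/(44.9×0.16×10.8) = 0.001611 K/W
R_cav   = 0.125/(0.0321×0.84×10.8) = 0.4292 K/W
1/R_core = 1/R_stud + 1/R_cav → R_core = 0.001605 K/W
R_outer = 0.011/(0.164×10.8) = 0.00621 K/W
R_total = 0.01745 K/W
Q = ΔT/R_total = 37/0.01745

Q ≈ 2120 W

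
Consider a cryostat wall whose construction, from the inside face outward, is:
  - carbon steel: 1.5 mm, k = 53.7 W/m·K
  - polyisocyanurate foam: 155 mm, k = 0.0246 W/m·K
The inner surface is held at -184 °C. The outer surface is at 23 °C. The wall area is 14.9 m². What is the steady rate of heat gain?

Q ≈ 490 W

Series thermal resistances:
R_carbon steel = L/(kA) = 0.0015/(53.7×14.9) = 1.875×10^-6 K/W
R_polyisocyanurate foam = L/(kA) = 0.155/(0.0246×14.9) = 0.4229 K/W
R_total = 0.4229 K/W
Q = ΔT / R_total = 207 / 0.4229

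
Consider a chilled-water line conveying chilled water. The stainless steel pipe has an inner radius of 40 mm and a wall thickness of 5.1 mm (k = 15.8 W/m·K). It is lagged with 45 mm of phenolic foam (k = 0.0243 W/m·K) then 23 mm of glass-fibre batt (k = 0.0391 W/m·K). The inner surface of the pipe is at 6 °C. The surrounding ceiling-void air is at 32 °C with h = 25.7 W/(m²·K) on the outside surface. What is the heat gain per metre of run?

Radial resistances (cylindrical: R_cond = ln(r_o/r_i)/(2πkL), R_conv = 1/(h·2πrL)):
R_stainless steel pipe wall = ln(45.1/40)/(2π×15.8×1) = 0.001209 K/W
R_phenolic foam = ln(90.1/45.1)/(2π×0.0243×1) = 4.533 K/W
R_glass-fibre batt = ln(113.1/90.1)/(2π×0.0391×1) = 0.9254 K/W
R_outer film = 1/(h_o·2πr_oL) = 1/(25.7×2π×0.1131×1) = 0.05476 K/W
R_total = 5.514 K/W
Q = ΔT/R_total = 26/5.514

q′ ≈ 4.72 W/m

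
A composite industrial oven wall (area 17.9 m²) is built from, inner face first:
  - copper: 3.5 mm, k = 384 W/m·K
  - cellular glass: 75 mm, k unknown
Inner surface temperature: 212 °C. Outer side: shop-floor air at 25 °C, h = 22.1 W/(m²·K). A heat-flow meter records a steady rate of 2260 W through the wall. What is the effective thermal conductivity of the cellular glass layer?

Thermal resistances in series:
R_copper = L/(kA) = 0.0035/(384×17.9) = 5.092×10^-7 K/W
R_outer film = 1/(h_o·A) = 1/(22.1×17.9) = 0.002528 K/W
Sum of known resistances R_other = 0.002528 K/W
Total R = ΔT/Q = 187/2260 = 0.08274 K/W
R_cellular glass = R_total − R_other = 0.08021 K/W
k = L/(R·A) = 0.075/(0.08021×17.9)

k ≈ 0.0522 W/(m·K)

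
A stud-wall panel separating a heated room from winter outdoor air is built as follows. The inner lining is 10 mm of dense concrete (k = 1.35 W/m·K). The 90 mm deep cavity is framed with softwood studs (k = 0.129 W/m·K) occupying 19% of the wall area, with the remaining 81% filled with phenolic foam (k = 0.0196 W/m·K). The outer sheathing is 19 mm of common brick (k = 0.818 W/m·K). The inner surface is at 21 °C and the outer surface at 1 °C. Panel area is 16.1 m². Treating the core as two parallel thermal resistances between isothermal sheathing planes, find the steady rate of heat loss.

Q ≈ 143 W

Sheathing layers in series; stud and cavity paths in parallel between them.
R_inner = 0.01/(1.35×16.1) = 4.601×10^-4 K/W
R_stud  = 0.09/(0.129×0.19×16.1) = 0.2281 K/W
R_cav   = 0.09/(0.0196×0.81×16.1) = 0.3521 K/W
1/R_core = 1/R_stud + 1/R_cav → R_core = 0.1384 K/W
R_outer = 0.019/(0.818×16.1) = 0.001443 K/W
R_total = 0.1403 K/W
Q = ΔT/R_total = 20/0.1403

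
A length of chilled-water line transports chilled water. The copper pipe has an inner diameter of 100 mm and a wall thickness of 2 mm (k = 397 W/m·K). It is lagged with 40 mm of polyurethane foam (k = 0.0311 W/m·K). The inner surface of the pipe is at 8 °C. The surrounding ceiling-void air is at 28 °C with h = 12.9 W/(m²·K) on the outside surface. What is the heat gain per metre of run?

Treating each annulus and film as a series resistance:
R_copper pipe wall = ln(52/50)/(2π×397×1) = 1.572×10^-5 K/W
R_polyurethane foam = ln(92/52)/(2π×0.0311×1) = 2.92 K/W
R_outer film = 1/(h_o·2πr_oL) = 1/(12.9×2π×0.092×1) = 0.1341 K/W
R_total = 3.054 K/W
Q = ΔT/R_total = 20/3.054

q′ ≈ 6.55 W/m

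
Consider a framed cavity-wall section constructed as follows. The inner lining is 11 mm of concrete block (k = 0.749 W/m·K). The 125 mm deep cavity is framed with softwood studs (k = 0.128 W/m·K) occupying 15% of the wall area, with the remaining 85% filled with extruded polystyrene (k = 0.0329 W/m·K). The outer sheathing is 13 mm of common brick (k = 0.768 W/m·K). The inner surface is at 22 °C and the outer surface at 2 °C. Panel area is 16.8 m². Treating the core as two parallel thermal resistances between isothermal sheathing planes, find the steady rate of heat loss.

Sheathing layers in series; stud and cavity paths in parallel between them.
R_inner = 0.011/(0.749×16.8) = 8.742×10^-4 K/W
R_stud  = 0.125/(0.128×0.15×16.8) = 0.3875 K/W
R_cav   = 0.125/(0.0329×0.85×16.8) = 0.2661 K/W
1/R_core = 1/R_stud + 1/R_cav → R_core = 0.1578 K/W
R_outer = 0.013/(0.768×16.8) = 0.001008 K/W
R_total = 0.1596 K/W
Q = ΔT/R_total = 20/0.1596

Q ≈ 125 W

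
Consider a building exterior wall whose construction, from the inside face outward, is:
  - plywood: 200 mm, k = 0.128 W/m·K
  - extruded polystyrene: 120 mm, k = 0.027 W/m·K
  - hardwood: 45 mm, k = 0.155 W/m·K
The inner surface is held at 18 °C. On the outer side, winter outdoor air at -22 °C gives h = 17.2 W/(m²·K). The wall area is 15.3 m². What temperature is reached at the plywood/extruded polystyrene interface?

T ≈ 8.17 °C

Using the resistance-network approach (series):
R_plywood = L/(kA) = 0.2/(0.128×15.3) = 0.1021 K/W
R_extruded polystyrene = L/(kA) = 0.12/(0.027×15.3) = 0.2905 K/W
R_hardwood = L/(kA) = 0.045/(0.155×15.3) = 0.01898 K/W
R_outer film = 1/(h_o·A) = 1/(17.2×15.3) = 0.0038 K/W
R_total = 0.4154 K/W;  Q = ΔT/R_total = 40/0.4154 = 96.3 W
T_interface = T_inner − Q·ΣR(inner→interface) = 18 − 96.3×0.1021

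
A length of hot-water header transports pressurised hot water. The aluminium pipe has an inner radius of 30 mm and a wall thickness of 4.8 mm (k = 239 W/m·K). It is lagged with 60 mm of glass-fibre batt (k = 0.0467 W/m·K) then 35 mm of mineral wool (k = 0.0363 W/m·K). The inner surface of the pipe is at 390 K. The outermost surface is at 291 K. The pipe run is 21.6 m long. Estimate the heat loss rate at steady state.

Cylindrical conduction, so R = ln(r₂/r₁)/(2πkL) per layer, in series:
R_aluminium pipe wall = ln(34.8/30)/(2π×239×21.6) = 4.576×10^-6 K/W
R_glass-fibre batt = ln(94.8/34.8)/(2π×0.0467×21.6) = 0.1581 K/W
R_mineral wool = ln(129.8/94.8)/(2π×0.0363×21.6) = 0.06378 K/W
R_total = 0.2219 K/W
Q = ΔT/R_total = 99/0.2219

Q ≈ 446 W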